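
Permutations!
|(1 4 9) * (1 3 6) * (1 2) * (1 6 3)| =|(1 4 9)(2 6)| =6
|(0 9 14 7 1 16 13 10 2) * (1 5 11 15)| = 12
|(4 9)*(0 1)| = 2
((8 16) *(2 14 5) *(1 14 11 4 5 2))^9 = (1 11)(2 5)(4 14)(8 16)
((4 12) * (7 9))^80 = (12)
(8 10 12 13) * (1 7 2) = [0, 7, 1, 3, 4, 5, 6, 2, 10, 9, 12, 11, 13, 8] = (1 7 2)(8 10 12 13)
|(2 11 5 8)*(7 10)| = |(2 11 5 8)(7 10)| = 4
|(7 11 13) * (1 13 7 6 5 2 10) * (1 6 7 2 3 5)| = 14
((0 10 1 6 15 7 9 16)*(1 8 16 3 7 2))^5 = (0 10 8 16)(1 6 15 2)(3 9 7)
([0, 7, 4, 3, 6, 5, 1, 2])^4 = [0, 6, 7, 3, 2, 5, 4, 1]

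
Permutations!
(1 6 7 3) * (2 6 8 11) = [0, 8, 6, 1, 4, 5, 7, 3, 11, 9, 10, 2] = (1 8 11 2 6 7 3)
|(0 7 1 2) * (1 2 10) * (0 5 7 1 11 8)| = 15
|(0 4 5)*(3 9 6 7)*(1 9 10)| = 6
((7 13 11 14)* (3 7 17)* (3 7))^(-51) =((7 13 11 14 17))^(-51) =(7 17 14 11 13)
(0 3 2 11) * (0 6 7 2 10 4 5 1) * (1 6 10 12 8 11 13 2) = (0 3 12 8 11 10 4 5 6 7 1)(2 13) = [3, 0, 13, 12, 5, 6, 7, 1, 11, 9, 4, 10, 8, 2]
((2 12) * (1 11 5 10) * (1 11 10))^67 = ((1 10 11 5)(2 12))^67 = (1 5 11 10)(2 12)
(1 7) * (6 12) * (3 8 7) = (1 3 8 7)(6 12) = [0, 3, 2, 8, 4, 5, 12, 1, 7, 9, 10, 11, 6]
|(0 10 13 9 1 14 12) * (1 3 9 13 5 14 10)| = |(0 1 10 5 14 12)(3 9)| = 6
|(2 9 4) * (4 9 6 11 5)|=5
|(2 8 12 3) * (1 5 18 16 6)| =|(1 5 18 16 6)(2 8 12 3)| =20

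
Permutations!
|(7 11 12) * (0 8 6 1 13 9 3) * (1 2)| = 24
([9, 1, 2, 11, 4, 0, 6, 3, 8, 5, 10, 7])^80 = [5, 1, 2, 7, 4, 9, 6, 11, 8, 0, 10, 3]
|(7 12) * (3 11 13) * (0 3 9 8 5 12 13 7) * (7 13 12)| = |(0 3 11 13 9 8 5 7 12)| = 9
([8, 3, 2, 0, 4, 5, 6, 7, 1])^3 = (0 3 1 8)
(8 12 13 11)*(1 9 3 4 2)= (1 9 3 4 2)(8 12 13 11)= [0, 9, 1, 4, 2, 5, 6, 7, 12, 3, 10, 8, 13, 11]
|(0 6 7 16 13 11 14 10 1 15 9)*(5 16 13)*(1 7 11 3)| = |(0 6 11 14 10 7 13 3 1 15 9)(5 16)| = 22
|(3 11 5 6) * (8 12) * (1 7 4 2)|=|(1 7 4 2)(3 11 5 6)(8 12)|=4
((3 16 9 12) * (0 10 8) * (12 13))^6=((0 10 8)(3 16 9 13 12))^6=(3 16 9 13 12)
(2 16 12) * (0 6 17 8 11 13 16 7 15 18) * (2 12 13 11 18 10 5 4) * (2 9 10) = (0 6 17 8 18)(2 7 15)(4 9 10 5)(13 16) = [6, 1, 7, 3, 9, 4, 17, 15, 18, 10, 5, 11, 12, 16, 14, 2, 13, 8, 0]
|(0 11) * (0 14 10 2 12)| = |(0 11 14 10 2 12)| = 6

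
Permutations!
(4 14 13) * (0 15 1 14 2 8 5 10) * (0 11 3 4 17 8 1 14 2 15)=(1 2)(3 4 15 14 13 17 8 5 10 11)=[0, 2, 1, 4, 15, 10, 6, 7, 5, 9, 11, 3, 12, 17, 13, 14, 16, 8]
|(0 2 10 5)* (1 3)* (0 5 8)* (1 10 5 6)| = 8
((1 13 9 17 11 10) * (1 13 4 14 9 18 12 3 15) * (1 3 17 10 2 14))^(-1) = (1 4)(2 11 17 12 18 13 10 9 14)(3 15)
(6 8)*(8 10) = (6 10 8) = [0, 1, 2, 3, 4, 5, 10, 7, 6, 9, 8]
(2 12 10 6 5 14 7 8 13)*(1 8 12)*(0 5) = (0 5 14 7 12 10 6)(1 8 13 2) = [5, 8, 1, 3, 4, 14, 0, 12, 13, 9, 6, 11, 10, 2, 7]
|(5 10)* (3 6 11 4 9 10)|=|(3 6 11 4 9 10 5)|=7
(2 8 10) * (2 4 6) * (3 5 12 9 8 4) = (2 4 6)(3 5 12 9 8 10) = [0, 1, 4, 5, 6, 12, 2, 7, 10, 8, 3, 11, 9]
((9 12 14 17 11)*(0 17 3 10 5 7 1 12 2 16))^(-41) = ((0 17 11 9 2 16)(1 12 14 3 10 5 7))^(-41) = (0 17 11 9 2 16)(1 12 14 3 10 5 7)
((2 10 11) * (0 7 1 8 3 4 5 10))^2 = ((0 7 1 8 3 4 5 10 11 2))^2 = (0 1 3 5 11)(2 7 8 4 10)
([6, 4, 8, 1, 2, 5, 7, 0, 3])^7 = [6, 2, 3, 4, 8, 5, 7, 0, 1]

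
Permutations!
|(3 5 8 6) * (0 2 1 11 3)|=8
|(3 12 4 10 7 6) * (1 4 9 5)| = |(1 4 10 7 6 3 12 9 5)| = 9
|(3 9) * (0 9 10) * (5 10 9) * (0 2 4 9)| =7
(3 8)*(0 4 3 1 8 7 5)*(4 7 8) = [7, 4, 2, 8, 3, 0, 6, 5, 1] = (0 7 5)(1 4 3 8)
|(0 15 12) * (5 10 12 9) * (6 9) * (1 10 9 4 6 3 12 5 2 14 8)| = |(0 15 3 12)(1 10 5 9 2 14 8)(4 6)| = 28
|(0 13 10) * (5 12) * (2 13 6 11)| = |(0 6 11 2 13 10)(5 12)| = 6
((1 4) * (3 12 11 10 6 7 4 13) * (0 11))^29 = ((0 11 10 6 7 4 1 13 3 12))^29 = (0 12 3 13 1 4 7 6 10 11)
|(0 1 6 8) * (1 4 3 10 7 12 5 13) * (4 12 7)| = 21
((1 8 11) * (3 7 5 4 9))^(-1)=((1 8 11)(3 7 5 4 9))^(-1)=(1 11 8)(3 9 4 5 7)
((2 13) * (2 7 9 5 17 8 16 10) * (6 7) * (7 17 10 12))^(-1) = ((2 13 6 17 8 16 12 7 9 5 10))^(-1) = (2 10 5 9 7 12 16 8 17 6 13)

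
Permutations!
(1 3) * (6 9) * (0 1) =[1, 3, 2, 0, 4, 5, 9, 7, 8, 6] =(0 1 3)(6 9)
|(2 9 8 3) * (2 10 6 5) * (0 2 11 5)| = 14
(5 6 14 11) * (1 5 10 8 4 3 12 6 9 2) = [0, 5, 1, 12, 3, 9, 14, 7, 4, 2, 8, 10, 6, 13, 11] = (1 5 9 2)(3 12 6 14 11 10 8 4)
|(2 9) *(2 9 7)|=|(9)(2 7)|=2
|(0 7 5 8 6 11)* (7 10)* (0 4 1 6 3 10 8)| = 12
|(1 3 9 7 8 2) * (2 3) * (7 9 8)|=2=|(9)(1 2)(3 8)|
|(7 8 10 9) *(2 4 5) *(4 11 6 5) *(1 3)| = |(1 3)(2 11 6 5)(7 8 10 9)| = 4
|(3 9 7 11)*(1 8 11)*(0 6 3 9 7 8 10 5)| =|(0 6 3 7 1 10 5)(8 11 9)| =21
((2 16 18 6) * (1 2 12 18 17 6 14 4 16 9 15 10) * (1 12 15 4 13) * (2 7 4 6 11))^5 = ((1 7 4 16 17 11 2 9 6 15 10 12 18 14 13))^5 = (1 11 10)(2 12 7)(4 9 18)(6 14 16)(13 17 15)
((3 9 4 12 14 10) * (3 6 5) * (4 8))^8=((3 9 8 4 12 14 10 6 5))^8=(3 5 6 10 14 12 4 8 9)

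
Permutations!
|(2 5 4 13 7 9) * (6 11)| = |(2 5 4 13 7 9)(6 11)| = 6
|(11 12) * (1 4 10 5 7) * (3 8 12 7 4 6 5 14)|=11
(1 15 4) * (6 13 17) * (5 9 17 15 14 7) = (1 14 7 5 9 17 6 13 15 4) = [0, 14, 2, 3, 1, 9, 13, 5, 8, 17, 10, 11, 12, 15, 7, 4, 16, 6]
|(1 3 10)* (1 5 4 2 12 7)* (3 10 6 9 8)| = 28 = |(1 10 5 4 2 12 7)(3 6 9 8)|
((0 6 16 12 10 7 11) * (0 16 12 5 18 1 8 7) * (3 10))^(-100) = ((0 6 12 3 10)(1 8 7 11 16 5 18))^(-100) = (1 5 11 8 18 16 7)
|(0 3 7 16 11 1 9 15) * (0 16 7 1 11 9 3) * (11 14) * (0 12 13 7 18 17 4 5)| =24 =|(0 12 13 7 18 17 4 5)(1 3)(9 15 16)(11 14)|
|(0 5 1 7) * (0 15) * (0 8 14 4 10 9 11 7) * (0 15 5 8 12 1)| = |(0 8 14 4 10 9 11 7 5)(1 15 12)| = 9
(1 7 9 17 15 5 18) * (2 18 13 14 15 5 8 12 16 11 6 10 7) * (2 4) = (1 4 2 18)(5 13 14 15 8 12 16 11 6 10 7 9 17) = [0, 4, 18, 3, 2, 13, 10, 9, 12, 17, 7, 6, 16, 14, 15, 8, 11, 5, 1]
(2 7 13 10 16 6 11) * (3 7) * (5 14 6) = (2 3 7 13 10 16 5 14 6 11) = [0, 1, 3, 7, 4, 14, 11, 13, 8, 9, 16, 2, 12, 10, 6, 15, 5]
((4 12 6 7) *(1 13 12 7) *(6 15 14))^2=((1 13 12 15 14 6)(4 7))^2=(1 12 14)(6 13 15)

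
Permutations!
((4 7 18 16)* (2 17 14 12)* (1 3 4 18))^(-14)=((1 3 4 7)(2 17 14 12)(16 18))^(-14)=(18)(1 4)(2 14)(3 7)(12 17)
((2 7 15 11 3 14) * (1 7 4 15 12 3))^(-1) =(1 11 15 4 2 14 3 12 7)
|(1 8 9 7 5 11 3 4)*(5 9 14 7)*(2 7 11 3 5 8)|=10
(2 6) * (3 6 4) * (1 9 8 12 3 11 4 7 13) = (1 9 8 12 3 6 2 7 13)(4 11) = [0, 9, 7, 6, 11, 5, 2, 13, 12, 8, 10, 4, 3, 1]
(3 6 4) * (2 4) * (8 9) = (2 4 3 6)(8 9) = [0, 1, 4, 6, 3, 5, 2, 7, 9, 8]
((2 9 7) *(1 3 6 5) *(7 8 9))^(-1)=((1 3 6 5)(2 7)(8 9))^(-1)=(1 5 6 3)(2 7)(8 9)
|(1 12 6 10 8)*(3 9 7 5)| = 20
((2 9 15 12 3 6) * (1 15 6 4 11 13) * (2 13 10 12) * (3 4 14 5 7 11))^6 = ((1 15 2 9 6 13)(3 14 5 7 11 10 12 4))^6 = (15)(3 12 11 5)(4 10 7 14)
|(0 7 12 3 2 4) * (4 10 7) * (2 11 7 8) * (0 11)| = |(0 4 11 7 12 3)(2 10 8)| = 6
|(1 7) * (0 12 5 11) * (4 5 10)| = 6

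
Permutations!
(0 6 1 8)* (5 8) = (0 6 1 5 8) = [6, 5, 2, 3, 4, 8, 1, 7, 0]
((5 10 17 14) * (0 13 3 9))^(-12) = ((0 13 3 9)(5 10 17 14))^(-12) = (17)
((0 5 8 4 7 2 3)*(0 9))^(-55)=((0 5 8 4 7 2 3 9))^(-55)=(0 5 8 4 7 2 3 9)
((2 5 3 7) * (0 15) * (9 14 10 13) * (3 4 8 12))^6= ((0 15)(2 5 4 8 12 3 7)(9 14 10 13))^6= (15)(2 7 3 12 8 4 5)(9 10)(13 14)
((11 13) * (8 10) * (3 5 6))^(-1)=((3 5 6)(8 10)(11 13))^(-1)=(3 6 5)(8 10)(11 13)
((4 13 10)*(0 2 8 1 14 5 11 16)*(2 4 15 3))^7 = ((0 4 13 10 15 3 2 8 1 14 5 11 16))^7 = (0 8 4 1 13 14 10 5 15 11 3 16 2)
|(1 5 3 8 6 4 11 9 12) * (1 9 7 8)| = |(1 5 3)(4 11 7 8 6)(9 12)| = 30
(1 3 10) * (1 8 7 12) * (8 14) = (1 3 10 14 8 7 12) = [0, 3, 2, 10, 4, 5, 6, 12, 7, 9, 14, 11, 1, 13, 8]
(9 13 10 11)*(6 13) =[0, 1, 2, 3, 4, 5, 13, 7, 8, 6, 11, 9, 12, 10] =(6 13 10 11 9)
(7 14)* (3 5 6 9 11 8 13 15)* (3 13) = (3 5 6 9 11 8)(7 14)(13 15) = [0, 1, 2, 5, 4, 6, 9, 14, 3, 11, 10, 8, 12, 15, 7, 13]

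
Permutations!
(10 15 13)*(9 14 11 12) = (9 14 11 12)(10 15 13) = [0, 1, 2, 3, 4, 5, 6, 7, 8, 14, 15, 12, 9, 10, 11, 13]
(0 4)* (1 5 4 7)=(0 7 1 5 4)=[7, 5, 2, 3, 0, 4, 6, 1]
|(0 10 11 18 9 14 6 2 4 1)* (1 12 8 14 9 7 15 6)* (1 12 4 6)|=42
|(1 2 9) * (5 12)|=6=|(1 2 9)(5 12)|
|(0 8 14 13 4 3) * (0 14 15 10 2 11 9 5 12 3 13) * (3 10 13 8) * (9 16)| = |(0 3 14)(2 11 16 9 5 12 10)(4 8 15 13)| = 84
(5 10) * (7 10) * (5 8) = (5 7 10 8) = [0, 1, 2, 3, 4, 7, 6, 10, 5, 9, 8]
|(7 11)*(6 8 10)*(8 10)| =2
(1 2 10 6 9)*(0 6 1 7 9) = (0 6)(1 2 10)(7 9) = [6, 2, 10, 3, 4, 5, 0, 9, 8, 7, 1]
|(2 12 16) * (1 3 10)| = 3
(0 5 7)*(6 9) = (0 5 7)(6 9) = [5, 1, 2, 3, 4, 7, 9, 0, 8, 6]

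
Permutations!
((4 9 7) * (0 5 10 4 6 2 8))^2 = (0 10 9 6 8 5 4 7 2)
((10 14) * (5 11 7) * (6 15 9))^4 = (5 11 7)(6 15 9) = ((5 11 7)(6 15 9)(10 14))^4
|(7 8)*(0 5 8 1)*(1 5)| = 6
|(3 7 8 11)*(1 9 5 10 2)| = |(1 9 5 10 2)(3 7 8 11)| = 20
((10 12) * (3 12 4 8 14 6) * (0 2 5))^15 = ((0 2 5)(3 12 10 4 8 14 6))^15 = (3 12 10 4 8 14 6)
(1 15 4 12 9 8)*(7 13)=[0, 15, 2, 3, 12, 5, 6, 13, 1, 8, 10, 11, 9, 7, 14, 4]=(1 15 4 12 9 8)(7 13)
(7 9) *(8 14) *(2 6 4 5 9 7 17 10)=(2 6 4 5 9 17 10)(8 14)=[0, 1, 6, 3, 5, 9, 4, 7, 14, 17, 2, 11, 12, 13, 8, 15, 16, 10]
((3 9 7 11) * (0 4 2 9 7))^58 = ((0 4 2 9)(3 7 11))^58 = (0 2)(3 7 11)(4 9)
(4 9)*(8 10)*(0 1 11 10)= [1, 11, 2, 3, 9, 5, 6, 7, 0, 4, 8, 10]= (0 1 11 10 8)(4 9)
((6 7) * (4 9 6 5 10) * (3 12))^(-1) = (3 12)(4 10 5 7 6 9)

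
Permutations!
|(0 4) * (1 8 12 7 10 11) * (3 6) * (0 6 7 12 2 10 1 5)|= |(12)(0 4 6 3 7 1 8 2 10 11 5)|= 11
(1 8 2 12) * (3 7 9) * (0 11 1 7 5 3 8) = (0 11 1)(2 12 7 9 8)(3 5) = [11, 0, 12, 5, 4, 3, 6, 9, 2, 8, 10, 1, 7]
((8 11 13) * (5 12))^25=(5 12)(8 11 13)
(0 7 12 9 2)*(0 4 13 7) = (2 4 13 7 12 9) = [0, 1, 4, 3, 13, 5, 6, 12, 8, 2, 10, 11, 9, 7]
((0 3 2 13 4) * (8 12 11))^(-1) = ((0 3 2 13 4)(8 12 11))^(-1) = (0 4 13 2 3)(8 11 12)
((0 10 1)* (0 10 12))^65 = (0 12)(1 10) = ((0 12)(1 10))^65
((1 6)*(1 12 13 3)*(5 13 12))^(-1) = ((1 6 5 13 3))^(-1) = (1 3 13 5 6)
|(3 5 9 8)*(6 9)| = 5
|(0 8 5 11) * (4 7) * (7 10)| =12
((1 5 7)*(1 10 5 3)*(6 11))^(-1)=((1 3)(5 7 10)(6 11))^(-1)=(1 3)(5 10 7)(6 11)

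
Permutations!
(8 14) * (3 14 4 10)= (3 14 8 4 10)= [0, 1, 2, 14, 10, 5, 6, 7, 4, 9, 3, 11, 12, 13, 8]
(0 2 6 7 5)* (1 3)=(0 2 6 7 5)(1 3)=[2, 3, 6, 1, 4, 0, 7, 5]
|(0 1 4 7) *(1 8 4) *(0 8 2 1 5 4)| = |(0 2 1 5 4 7 8)| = 7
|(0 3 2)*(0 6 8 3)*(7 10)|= 4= |(2 6 8 3)(7 10)|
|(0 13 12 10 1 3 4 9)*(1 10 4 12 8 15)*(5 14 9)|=11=|(0 13 8 15 1 3 12 4 5 14 9)|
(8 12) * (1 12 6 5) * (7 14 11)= (1 12 8 6 5)(7 14 11)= [0, 12, 2, 3, 4, 1, 5, 14, 6, 9, 10, 7, 8, 13, 11]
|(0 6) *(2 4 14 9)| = 4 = |(0 6)(2 4 14 9)|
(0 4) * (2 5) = [4, 1, 5, 3, 0, 2] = (0 4)(2 5)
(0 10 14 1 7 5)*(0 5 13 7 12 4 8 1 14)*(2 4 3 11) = (14)(0 10)(1 12 3 11 2 4 8)(7 13) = [10, 12, 4, 11, 8, 5, 6, 13, 1, 9, 0, 2, 3, 7, 14]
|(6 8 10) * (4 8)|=|(4 8 10 6)|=4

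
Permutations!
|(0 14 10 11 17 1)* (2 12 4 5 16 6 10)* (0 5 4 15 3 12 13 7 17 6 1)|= 6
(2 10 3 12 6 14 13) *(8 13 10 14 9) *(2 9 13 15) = [0, 1, 14, 12, 4, 5, 13, 7, 15, 8, 3, 11, 6, 9, 10, 2] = (2 14 10 3 12 6 13 9 8 15)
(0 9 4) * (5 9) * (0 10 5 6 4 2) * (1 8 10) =(0 6 4 1 8 10 5 9 2) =[6, 8, 0, 3, 1, 9, 4, 7, 10, 2, 5]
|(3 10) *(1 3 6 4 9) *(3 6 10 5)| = |(10)(1 6 4 9)(3 5)| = 4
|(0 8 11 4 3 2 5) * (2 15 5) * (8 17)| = 8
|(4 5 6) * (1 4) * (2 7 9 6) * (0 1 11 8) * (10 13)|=10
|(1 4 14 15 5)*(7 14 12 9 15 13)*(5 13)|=|(1 4 12 9 15 13 7 14 5)|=9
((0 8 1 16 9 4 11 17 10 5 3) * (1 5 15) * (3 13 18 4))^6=((0 8 5 13 18 4 11 17 10 15 1 16 9 3))^6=(0 11 9 18 1 5 10)(3 4 16 13 15 8 17)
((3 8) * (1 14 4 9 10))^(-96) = (1 10 9 4 14)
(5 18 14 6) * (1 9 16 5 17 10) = (1 9 16 5 18 14 6 17 10) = [0, 9, 2, 3, 4, 18, 17, 7, 8, 16, 1, 11, 12, 13, 6, 15, 5, 10, 14]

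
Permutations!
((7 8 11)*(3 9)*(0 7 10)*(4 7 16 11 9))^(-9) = ((0 16 11 10)(3 4 7 8 9))^(-9) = (0 10 11 16)(3 4 7 8 9)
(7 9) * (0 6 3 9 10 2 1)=(0 6 3 9 7 10 2 1)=[6, 0, 1, 9, 4, 5, 3, 10, 8, 7, 2]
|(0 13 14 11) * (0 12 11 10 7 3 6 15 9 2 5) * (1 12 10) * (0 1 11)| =14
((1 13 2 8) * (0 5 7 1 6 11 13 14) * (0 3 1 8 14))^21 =(0 1 3 14 2 13 11 6 8 7 5)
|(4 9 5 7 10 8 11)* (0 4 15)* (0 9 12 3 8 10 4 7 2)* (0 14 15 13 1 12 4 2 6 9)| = |(0 7 2 14 15)(1 12 3 8 11 13)(5 6 9)| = 30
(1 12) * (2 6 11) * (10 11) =(1 12)(2 6 10 11) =[0, 12, 6, 3, 4, 5, 10, 7, 8, 9, 11, 2, 1]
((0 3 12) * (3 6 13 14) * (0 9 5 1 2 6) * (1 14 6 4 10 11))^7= ((1 2 4 10 11)(3 12 9 5 14)(6 13))^7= (1 4 11 2 10)(3 9 14 12 5)(6 13)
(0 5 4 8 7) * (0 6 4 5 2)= [2, 1, 0, 3, 8, 5, 4, 6, 7]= (0 2)(4 8 7 6)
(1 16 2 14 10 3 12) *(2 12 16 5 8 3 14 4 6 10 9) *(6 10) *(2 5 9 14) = (1 9 5 8 3 16 12)(2 4 10) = [0, 9, 4, 16, 10, 8, 6, 7, 3, 5, 2, 11, 1, 13, 14, 15, 12]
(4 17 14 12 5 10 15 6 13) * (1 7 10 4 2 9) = (1 7 10 15 6 13 2 9)(4 17 14 12 5) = [0, 7, 9, 3, 17, 4, 13, 10, 8, 1, 15, 11, 5, 2, 12, 6, 16, 14]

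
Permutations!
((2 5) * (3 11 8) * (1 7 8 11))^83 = ((11)(1 7 8 3)(2 5))^83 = (11)(1 3 8 7)(2 5)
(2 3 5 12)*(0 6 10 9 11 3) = [6, 1, 0, 5, 4, 12, 10, 7, 8, 11, 9, 3, 2] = (0 6 10 9 11 3 5 12 2)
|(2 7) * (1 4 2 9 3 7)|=3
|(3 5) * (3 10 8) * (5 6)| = |(3 6 5 10 8)| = 5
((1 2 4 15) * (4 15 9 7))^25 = (1 2 15)(4 9 7)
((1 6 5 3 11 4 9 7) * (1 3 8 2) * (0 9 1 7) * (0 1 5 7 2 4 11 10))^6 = ((11)(0 9 1 6 7 3 10)(4 5 8))^6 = (11)(0 10 3 7 6 1 9)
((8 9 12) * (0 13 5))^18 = ((0 13 5)(8 9 12))^18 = (13)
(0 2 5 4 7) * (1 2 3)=(0 3 1 2 5 4 7)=[3, 2, 5, 1, 7, 4, 6, 0]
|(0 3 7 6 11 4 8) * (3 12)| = 8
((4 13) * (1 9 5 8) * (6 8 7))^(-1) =(1 8 6 7 5 9)(4 13)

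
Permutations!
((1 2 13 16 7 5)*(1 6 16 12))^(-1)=(1 12 13 2)(5 7 16 6)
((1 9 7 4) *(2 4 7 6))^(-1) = ((1 9 6 2 4))^(-1) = (1 4 2 6 9)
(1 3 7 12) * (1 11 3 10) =(1 10)(3 7 12 11) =[0, 10, 2, 7, 4, 5, 6, 12, 8, 9, 1, 3, 11]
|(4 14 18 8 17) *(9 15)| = 10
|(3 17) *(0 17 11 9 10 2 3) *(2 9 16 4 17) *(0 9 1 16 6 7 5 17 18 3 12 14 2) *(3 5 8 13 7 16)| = |(1 3 11 6 16 4 18 5 17 9 10)(2 12 14)(7 8 13)| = 33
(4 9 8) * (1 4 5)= (1 4 9 8 5)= [0, 4, 2, 3, 9, 1, 6, 7, 5, 8]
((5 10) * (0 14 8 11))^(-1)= (0 11 8 14)(5 10)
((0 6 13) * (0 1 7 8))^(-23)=(0 6 13 1 7 8)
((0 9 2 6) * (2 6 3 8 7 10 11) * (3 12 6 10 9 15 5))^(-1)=(0 6 12 2 11 10 9 7 8 3 5 15)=((0 15 5 3 8 7 9 10 11 2 12 6))^(-1)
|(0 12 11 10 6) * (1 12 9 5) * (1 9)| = 6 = |(0 1 12 11 10 6)(5 9)|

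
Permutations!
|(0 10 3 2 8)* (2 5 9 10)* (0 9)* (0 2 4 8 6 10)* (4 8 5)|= 6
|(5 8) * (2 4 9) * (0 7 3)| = |(0 7 3)(2 4 9)(5 8)| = 6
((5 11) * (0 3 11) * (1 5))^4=(0 5 1 11 3)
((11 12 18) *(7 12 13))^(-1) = ((7 12 18 11 13))^(-1) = (7 13 11 18 12)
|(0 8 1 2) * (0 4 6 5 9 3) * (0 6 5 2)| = 6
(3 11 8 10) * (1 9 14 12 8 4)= (1 9 14 12 8 10 3 11 4)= [0, 9, 2, 11, 1, 5, 6, 7, 10, 14, 3, 4, 8, 13, 12]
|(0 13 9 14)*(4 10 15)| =|(0 13 9 14)(4 10 15)| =12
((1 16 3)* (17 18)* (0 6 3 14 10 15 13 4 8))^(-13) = (0 4 15 14 1 6 8 13 10 16 3)(17 18)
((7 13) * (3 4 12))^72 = (13)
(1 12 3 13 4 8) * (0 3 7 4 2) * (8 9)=(0 3 13 2)(1 12 7 4 9 8)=[3, 12, 0, 13, 9, 5, 6, 4, 1, 8, 10, 11, 7, 2]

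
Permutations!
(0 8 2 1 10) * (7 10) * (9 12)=(0 8 2 1 7 10)(9 12)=[8, 7, 1, 3, 4, 5, 6, 10, 2, 12, 0, 11, 9]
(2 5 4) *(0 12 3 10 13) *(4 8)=(0 12 3 10 13)(2 5 8 4)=[12, 1, 5, 10, 2, 8, 6, 7, 4, 9, 13, 11, 3, 0]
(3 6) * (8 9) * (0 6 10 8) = (0 6 3 10 8 9) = [6, 1, 2, 10, 4, 5, 3, 7, 9, 0, 8]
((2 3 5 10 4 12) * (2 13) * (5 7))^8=((2 3 7 5 10 4 12 13))^8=(13)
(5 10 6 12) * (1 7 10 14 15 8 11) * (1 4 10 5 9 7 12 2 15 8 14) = (1 12 9 7 5)(2 15 14 8 11 4 10 6) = [0, 12, 15, 3, 10, 1, 2, 5, 11, 7, 6, 4, 9, 13, 8, 14]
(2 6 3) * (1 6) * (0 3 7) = [3, 6, 1, 2, 4, 5, 7, 0] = (0 3 2 1 6 7)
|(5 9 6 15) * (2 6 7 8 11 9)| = 4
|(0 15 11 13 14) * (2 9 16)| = 15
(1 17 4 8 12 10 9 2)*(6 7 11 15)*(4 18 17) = (1 4 8 12 10 9 2)(6 7 11 15)(17 18) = [0, 4, 1, 3, 8, 5, 7, 11, 12, 2, 9, 15, 10, 13, 14, 6, 16, 18, 17]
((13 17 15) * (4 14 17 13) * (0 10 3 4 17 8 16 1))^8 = (17)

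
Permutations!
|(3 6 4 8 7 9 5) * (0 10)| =14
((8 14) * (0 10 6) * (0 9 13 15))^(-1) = (0 15 13 9 6 10)(8 14)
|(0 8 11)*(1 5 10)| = |(0 8 11)(1 5 10)| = 3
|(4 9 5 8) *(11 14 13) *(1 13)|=4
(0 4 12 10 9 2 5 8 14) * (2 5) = (0 4 12 10 9 5 8 14) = [4, 1, 2, 3, 12, 8, 6, 7, 14, 5, 9, 11, 10, 13, 0]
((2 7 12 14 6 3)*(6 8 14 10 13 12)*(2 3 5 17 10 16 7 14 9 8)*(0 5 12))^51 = ((0 5 17 10 13)(2 14)(6 12 16 7)(8 9))^51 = (0 5 17 10 13)(2 14)(6 7 16 12)(8 9)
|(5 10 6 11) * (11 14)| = |(5 10 6 14 11)| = 5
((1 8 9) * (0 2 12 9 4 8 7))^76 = ((0 2 12 9 1 7)(4 8))^76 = (0 1 12)(2 7 9)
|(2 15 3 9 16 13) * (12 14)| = 6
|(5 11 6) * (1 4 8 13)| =12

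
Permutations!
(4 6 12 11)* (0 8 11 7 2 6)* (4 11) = (0 8 4)(2 6 12 7) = [8, 1, 6, 3, 0, 5, 12, 2, 4, 9, 10, 11, 7]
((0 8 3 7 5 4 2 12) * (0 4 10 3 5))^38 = (0 5 3)(2 4 12)(7 8 10)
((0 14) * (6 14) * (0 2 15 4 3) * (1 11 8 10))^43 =(0 6 14 2 15 4 3)(1 10 8 11)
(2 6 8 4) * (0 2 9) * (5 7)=[2, 1, 6, 3, 9, 7, 8, 5, 4, 0]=(0 2 6 8 4 9)(5 7)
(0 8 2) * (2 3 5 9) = (0 8 3 5 9 2) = [8, 1, 0, 5, 4, 9, 6, 7, 3, 2]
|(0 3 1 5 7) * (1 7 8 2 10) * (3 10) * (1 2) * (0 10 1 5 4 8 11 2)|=10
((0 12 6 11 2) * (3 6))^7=(0 12 3 6 11 2)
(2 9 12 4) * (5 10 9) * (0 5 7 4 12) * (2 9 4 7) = (12)(0 5 10 4 9) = [5, 1, 2, 3, 9, 10, 6, 7, 8, 0, 4, 11, 12]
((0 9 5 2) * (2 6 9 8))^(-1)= (0 2 8)(5 9 6)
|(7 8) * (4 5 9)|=|(4 5 9)(7 8)|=6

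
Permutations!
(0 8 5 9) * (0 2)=[8, 1, 0, 3, 4, 9, 6, 7, 5, 2]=(0 8 5 9 2)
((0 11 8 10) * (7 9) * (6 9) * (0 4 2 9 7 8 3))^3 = (11)(2 10 9 4 8)(6 7)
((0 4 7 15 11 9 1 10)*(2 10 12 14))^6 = (0 1 4 12 7 14 15 2 11 10 9)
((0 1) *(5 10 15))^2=(5 15 10)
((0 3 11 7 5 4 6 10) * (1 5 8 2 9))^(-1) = (0 10 6 4 5 1 9 2 8 7 11 3)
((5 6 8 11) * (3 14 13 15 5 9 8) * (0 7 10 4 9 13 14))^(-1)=(0 3 6 5 15 13 11 8 9 4 10 7)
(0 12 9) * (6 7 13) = (0 12 9)(6 7 13) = [12, 1, 2, 3, 4, 5, 7, 13, 8, 0, 10, 11, 9, 6]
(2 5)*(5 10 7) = [0, 1, 10, 3, 4, 2, 6, 5, 8, 9, 7] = (2 10 7 5)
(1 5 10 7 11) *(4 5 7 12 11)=(1 7 4 5 10 12 11)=[0, 7, 2, 3, 5, 10, 6, 4, 8, 9, 12, 1, 11]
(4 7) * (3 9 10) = (3 9 10)(4 7) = [0, 1, 2, 9, 7, 5, 6, 4, 8, 10, 3]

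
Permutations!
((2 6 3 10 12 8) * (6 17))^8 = (2 17 6 3 10 12 8)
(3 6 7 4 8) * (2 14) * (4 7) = (2 14)(3 6 4 8) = [0, 1, 14, 6, 8, 5, 4, 7, 3, 9, 10, 11, 12, 13, 2]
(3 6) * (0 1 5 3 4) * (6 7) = [1, 5, 2, 7, 0, 3, 4, 6] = (0 1 5 3 7 6 4)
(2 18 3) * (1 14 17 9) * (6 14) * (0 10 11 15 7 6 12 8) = (0 10 11 15 7 6 14 17 9 1 12 8)(2 18 3) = [10, 12, 18, 2, 4, 5, 14, 6, 0, 1, 11, 15, 8, 13, 17, 7, 16, 9, 3]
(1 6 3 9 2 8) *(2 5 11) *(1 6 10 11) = (1 10 11 2 8 6 3 9 5) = [0, 10, 8, 9, 4, 1, 3, 7, 6, 5, 11, 2]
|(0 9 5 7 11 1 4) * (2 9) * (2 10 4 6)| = |(0 10 4)(1 6 2 9 5 7 11)| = 21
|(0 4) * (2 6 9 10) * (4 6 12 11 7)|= |(0 6 9 10 2 12 11 7 4)|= 9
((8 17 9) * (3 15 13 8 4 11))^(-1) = (3 11 4 9 17 8 13 15)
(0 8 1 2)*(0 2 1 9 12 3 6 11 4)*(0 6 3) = (0 8 9 12)(4 6 11) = [8, 1, 2, 3, 6, 5, 11, 7, 9, 12, 10, 4, 0]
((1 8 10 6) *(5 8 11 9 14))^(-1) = (1 6 10 8 5 14 9 11)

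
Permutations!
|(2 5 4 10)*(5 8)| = |(2 8 5 4 10)| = 5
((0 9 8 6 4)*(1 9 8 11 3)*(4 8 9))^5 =(0 4 1 3 11 9)(6 8)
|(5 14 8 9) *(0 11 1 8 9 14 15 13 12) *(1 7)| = 11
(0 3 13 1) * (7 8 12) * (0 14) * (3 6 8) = (0 6 8 12 7 3 13 1 14) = [6, 14, 2, 13, 4, 5, 8, 3, 12, 9, 10, 11, 7, 1, 0]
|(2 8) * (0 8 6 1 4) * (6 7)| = 7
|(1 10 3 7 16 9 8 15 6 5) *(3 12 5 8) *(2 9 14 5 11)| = 33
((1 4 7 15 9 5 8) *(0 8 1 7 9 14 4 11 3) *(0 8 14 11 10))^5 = (15)(0 1 9 14 10 5 4)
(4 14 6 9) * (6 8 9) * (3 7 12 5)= (3 7 12 5)(4 14 8 9)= [0, 1, 2, 7, 14, 3, 6, 12, 9, 4, 10, 11, 5, 13, 8]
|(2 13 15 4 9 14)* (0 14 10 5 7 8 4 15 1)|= 30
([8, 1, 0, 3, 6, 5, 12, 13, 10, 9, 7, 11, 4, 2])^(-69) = (0 7)(2 10)(8 13)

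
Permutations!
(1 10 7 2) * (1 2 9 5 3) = (1 10 7 9 5 3) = [0, 10, 2, 1, 4, 3, 6, 9, 8, 5, 7]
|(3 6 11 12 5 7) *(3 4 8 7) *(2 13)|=|(2 13)(3 6 11 12 5)(4 8 7)|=30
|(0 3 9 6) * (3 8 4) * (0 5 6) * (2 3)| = |(0 8 4 2 3 9)(5 6)| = 6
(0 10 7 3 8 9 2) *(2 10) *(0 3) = (0 2 3 8 9 10 7) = [2, 1, 3, 8, 4, 5, 6, 0, 9, 10, 7]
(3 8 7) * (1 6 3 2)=[0, 6, 1, 8, 4, 5, 3, 2, 7]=(1 6 3 8 7 2)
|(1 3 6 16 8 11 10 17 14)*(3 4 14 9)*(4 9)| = 11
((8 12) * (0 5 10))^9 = (8 12)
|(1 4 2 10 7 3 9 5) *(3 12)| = |(1 4 2 10 7 12 3 9 5)| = 9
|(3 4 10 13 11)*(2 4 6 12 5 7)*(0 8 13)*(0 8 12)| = |(0 12 5 7 2 4 10 8 13 11 3 6)| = 12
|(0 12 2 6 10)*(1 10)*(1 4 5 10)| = |(0 12 2 6 4 5 10)| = 7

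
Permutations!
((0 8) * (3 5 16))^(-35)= (0 8)(3 5 16)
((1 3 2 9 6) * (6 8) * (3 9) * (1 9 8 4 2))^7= (9)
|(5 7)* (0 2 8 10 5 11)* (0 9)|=8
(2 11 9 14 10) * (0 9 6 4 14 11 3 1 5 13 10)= (0 9 11 6 4 14)(1 5 13 10 2 3)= [9, 5, 3, 1, 14, 13, 4, 7, 8, 11, 2, 6, 12, 10, 0]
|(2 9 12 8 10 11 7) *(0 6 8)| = 9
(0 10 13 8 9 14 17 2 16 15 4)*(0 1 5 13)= (0 10)(1 5 13 8 9 14 17 2 16 15 4)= [10, 5, 16, 3, 1, 13, 6, 7, 9, 14, 0, 11, 12, 8, 17, 4, 15, 2]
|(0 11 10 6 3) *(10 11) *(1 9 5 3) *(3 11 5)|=|(0 10 6 1 9 3)(5 11)|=6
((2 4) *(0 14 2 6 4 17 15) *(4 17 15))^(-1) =(0 15 2 14)(4 17 6) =((0 14 2 15)(4 6 17))^(-1)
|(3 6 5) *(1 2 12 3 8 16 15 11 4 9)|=|(1 2 12 3 6 5 8 16 15 11 4 9)|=12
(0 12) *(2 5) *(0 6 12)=(2 5)(6 12)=[0, 1, 5, 3, 4, 2, 12, 7, 8, 9, 10, 11, 6]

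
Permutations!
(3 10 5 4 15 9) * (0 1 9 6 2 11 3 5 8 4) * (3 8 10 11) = (0 1 9 5)(2 3 11 8 4 15 6) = [1, 9, 3, 11, 15, 0, 2, 7, 4, 5, 10, 8, 12, 13, 14, 6]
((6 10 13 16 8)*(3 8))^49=(3 8 6 10 13 16)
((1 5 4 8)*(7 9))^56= (9)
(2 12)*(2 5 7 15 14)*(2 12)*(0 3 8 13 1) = [3, 0, 2, 8, 4, 7, 6, 15, 13, 9, 10, 11, 5, 1, 12, 14] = (0 3 8 13 1)(5 7 15 14 12)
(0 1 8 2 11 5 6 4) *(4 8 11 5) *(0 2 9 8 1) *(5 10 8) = (1 11 4 2 10 8 9 5 6) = [0, 11, 10, 3, 2, 6, 1, 7, 9, 5, 8, 4]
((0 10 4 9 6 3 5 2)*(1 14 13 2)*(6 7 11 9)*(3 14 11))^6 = (0 2 13 14 6 4 10)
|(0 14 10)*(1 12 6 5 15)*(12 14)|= |(0 12 6 5 15 1 14 10)|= 8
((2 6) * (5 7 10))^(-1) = ((2 6)(5 7 10))^(-1) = (2 6)(5 10 7)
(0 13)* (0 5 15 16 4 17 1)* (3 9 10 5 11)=(0 13 11 3 9 10 5 15 16 4 17 1)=[13, 0, 2, 9, 17, 15, 6, 7, 8, 10, 5, 3, 12, 11, 14, 16, 4, 1]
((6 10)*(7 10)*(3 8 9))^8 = (3 9 8)(6 10 7)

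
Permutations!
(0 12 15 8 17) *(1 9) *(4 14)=(0 12 15 8 17)(1 9)(4 14)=[12, 9, 2, 3, 14, 5, 6, 7, 17, 1, 10, 11, 15, 13, 4, 8, 16, 0]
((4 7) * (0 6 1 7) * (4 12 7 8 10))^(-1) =(0 4 10 8 1 6)(7 12)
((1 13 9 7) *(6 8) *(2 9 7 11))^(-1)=(1 7 13)(2 11 9)(6 8)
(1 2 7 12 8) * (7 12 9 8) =(1 2 12 7 9 8) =[0, 2, 12, 3, 4, 5, 6, 9, 1, 8, 10, 11, 7]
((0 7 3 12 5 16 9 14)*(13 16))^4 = ((0 7 3 12 5 13 16 9 14))^4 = (0 5 14 12 9 3 16 7 13)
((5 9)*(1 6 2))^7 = ((1 6 2)(5 9))^7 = (1 6 2)(5 9)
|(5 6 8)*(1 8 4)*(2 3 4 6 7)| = |(1 8 5 7 2 3 4)| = 7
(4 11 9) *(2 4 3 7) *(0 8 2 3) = (0 8 2 4 11 9)(3 7) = [8, 1, 4, 7, 11, 5, 6, 3, 2, 0, 10, 9]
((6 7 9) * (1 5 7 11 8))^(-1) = (1 8 11 6 9 7 5)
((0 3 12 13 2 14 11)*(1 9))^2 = (0 12 2 11 3 13 14)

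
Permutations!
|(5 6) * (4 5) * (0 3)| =|(0 3)(4 5 6)| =6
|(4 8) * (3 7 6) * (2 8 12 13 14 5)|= |(2 8 4 12 13 14 5)(3 7 6)|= 21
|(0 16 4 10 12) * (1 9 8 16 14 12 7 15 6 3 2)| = 33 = |(0 14 12)(1 9 8 16 4 10 7 15 6 3 2)|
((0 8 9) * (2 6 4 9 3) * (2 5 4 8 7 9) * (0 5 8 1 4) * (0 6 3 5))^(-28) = ((0 7 9)(1 4 2 3 8 5 6))^(-28) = (0 9 7)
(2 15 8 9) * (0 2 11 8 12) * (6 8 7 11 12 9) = [2, 1, 15, 3, 4, 5, 8, 11, 6, 12, 10, 7, 0, 13, 14, 9] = (0 2 15 9 12)(6 8)(7 11)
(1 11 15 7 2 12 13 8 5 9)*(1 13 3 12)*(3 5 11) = [0, 3, 1, 12, 4, 9, 6, 2, 11, 13, 10, 15, 5, 8, 14, 7] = (1 3 12 5 9 13 8 11 15 7 2)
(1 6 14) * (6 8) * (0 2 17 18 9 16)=(0 2 17 18 9 16)(1 8 6 14)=[2, 8, 17, 3, 4, 5, 14, 7, 6, 16, 10, 11, 12, 13, 1, 15, 0, 18, 9]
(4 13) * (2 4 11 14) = [0, 1, 4, 3, 13, 5, 6, 7, 8, 9, 10, 14, 12, 11, 2] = (2 4 13 11 14)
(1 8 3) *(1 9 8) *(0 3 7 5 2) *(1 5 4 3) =(0 1 5 2)(3 9 8 7 4) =[1, 5, 0, 9, 3, 2, 6, 4, 7, 8]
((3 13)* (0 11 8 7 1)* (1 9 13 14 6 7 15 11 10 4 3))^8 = ((0 10 4 3 14 6 7 9 13 1)(8 15 11))^8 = (0 13 7 14 4)(1 9 6 3 10)(8 11 15)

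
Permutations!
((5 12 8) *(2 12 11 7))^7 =((2 12 8 5 11 7))^7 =(2 12 8 5 11 7)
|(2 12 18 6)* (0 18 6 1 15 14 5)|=6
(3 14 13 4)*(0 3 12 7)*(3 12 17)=(0 12 7)(3 14 13 4 17)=[12, 1, 2, 14, 17, 5, 6, 0, 8, 9, 10, 11, 7, 4, 13, 15, 16, 3]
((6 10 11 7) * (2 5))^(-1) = ((2 5)(6 10 11 7))^(-1) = (2 5)(6 7 11 10)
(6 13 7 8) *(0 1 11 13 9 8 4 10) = (0 1 11 13 7 4 10)(6 9 8) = [1, 11, 2, 3, 10, 5, 9, 4, 6, 8, 0, 13, 12, 7]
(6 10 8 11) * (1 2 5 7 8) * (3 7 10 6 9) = (1 2 5 10)(3 7 8 11 9) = [0, 2, 5, 7, 4, 10, 6, 8, 11, 3, 1, 9]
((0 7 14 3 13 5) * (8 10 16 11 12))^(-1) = (0 5 13 3 14 7)(8 12 11 16 10)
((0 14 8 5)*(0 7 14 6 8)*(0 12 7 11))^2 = (0 8 11 6 5)(7 12 14) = ((0 6 8 5 11)(7 14 12))^2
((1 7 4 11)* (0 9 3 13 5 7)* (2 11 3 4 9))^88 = (3 9 5)(4 7 13)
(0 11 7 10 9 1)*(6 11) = (0 6 11 7 10 9 1) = [6, 0, 2, 3, 4, 5, 11, 10, 8, 1, 9, 7]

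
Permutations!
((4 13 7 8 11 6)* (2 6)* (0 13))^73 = (0 13 7 8 11 2 6 4)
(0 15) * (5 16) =(0 15)(5 16) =[15, 1, 2, 3, 4, 16, 6, 7, 8, 9, 10, 11, 12, 13, 14, 0, 5]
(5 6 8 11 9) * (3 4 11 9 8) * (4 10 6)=[0, 1, 2, 10, 11, 4, 3, 7, 9, 5, 6, 8]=(3 10 6)(4 11 8 9 5)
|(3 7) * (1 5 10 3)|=|(1 5 10 3 7)|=5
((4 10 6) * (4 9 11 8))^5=(4 8 11 9 6 10)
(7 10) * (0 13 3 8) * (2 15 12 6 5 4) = [13, 1, 15, 8, 2, 4, 5, 10, 0, 9, 7, 11, 6, 3, 14, 12] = (0 13 3 8)(2 15 12 6 5 4)(7 10)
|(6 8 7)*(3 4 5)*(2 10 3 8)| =|(2 10 3 4 5 8 7 6)| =8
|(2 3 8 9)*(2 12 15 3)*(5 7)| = 10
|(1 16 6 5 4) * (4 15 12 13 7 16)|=|(1 4)(5 15 12 13 7 16 6)|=14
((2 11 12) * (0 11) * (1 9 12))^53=(0 2 12 9 1 11)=((0 11 1 9 12 2))^53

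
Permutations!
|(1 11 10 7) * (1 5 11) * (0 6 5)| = |(0 6 5 11 10 7)| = 6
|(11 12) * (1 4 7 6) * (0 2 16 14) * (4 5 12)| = 28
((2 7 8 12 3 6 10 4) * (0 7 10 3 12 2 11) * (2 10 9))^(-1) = (12)(0 11 4 10 8 7)(2 9)(3 6)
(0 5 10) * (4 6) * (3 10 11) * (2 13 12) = (0 5 11 3 10)(2 13 12)(4 6) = [5, 1, 13, 10, 6, 11, 4, 7, 8, 9, 0, 3, 2, 12]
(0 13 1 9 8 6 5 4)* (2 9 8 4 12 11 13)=(0 2 9 4)(1 8 6 5 12 11 13)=[2, 8, 9, 3, 0, 12, 5, 7, 6, 4, 10, 13, 11, 1]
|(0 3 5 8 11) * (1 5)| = |(0 3 1 5 8 11)| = 6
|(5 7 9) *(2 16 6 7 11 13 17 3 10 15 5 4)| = 42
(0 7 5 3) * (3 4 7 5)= (0 5 4 7 3)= [5, 1, 2, 0, 7, 4, 6, 3]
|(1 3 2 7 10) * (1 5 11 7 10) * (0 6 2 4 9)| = 11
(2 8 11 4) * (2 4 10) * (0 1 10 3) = (0 1 10 2 8 11 3) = [1, 10, 8, 0, 4, 5, 6, 7, 11, 9, 2, 3]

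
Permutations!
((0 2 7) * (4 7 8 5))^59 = (0 7 4 5 8 2)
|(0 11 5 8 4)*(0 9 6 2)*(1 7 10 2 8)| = |(0 11 5 1 7 10 2)(4 9 6 8)| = 28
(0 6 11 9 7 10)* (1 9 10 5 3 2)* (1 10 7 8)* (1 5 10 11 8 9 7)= (0 6 8 5 3 2 11 1 7 10)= [6, 7, 11, 2, 4, 3, 8, 10, 5, 9, 0, 1]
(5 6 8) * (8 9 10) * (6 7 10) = (5 7 10 8)(6 9) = [0, 1, 2, 3, 4, 7, 9, 10, 5, 6, 8]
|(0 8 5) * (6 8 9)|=5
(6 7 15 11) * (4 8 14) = (4 8 14)(6 7 15 11) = [0, 1, 2, 3, 8, 5, 7, 15, 14, 9, 10, 6, 12, 13, 4, 11]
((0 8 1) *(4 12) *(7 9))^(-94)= (12)(0 1 8)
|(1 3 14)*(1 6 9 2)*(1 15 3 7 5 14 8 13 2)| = |(1 7 5 14 6 9)(2 15 3 8 13)| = 30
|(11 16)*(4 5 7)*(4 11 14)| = 6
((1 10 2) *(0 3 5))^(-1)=((0 3 5)(1 10 2))^(-1)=(0 5 3)(1 2 10)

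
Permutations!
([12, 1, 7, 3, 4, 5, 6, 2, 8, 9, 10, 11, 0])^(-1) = (0 12)(2 7)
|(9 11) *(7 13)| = 2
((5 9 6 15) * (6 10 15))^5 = (5 9 10 15)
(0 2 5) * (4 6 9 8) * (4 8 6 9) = (0 2 5)(4 9 6) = [2, 1, 5, 3, 9, 0, 4, 7, 8, 6]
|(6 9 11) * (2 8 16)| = 3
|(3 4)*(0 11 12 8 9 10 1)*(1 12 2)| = |(0 11 2 1)(3 4)(8 9 10 12)| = 4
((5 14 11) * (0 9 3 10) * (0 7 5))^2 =(0 3 7 14)(5 11 9 10)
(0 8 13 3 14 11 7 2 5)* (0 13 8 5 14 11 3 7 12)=[5, 1, 14, 11, 4, 13, 6, 2, 8, 9, 10, 12, 0, 7, 3]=(0 5 13 7 2 14 3 11 12)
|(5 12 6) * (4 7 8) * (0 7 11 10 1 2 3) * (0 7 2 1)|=24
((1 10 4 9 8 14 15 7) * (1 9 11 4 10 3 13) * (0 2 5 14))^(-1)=((0 2 5 14 15 7 9 8)(1 3 13)(4 11))^(-1)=(0 8 9 7 15 14 5 2)(1 13 3)(4 11)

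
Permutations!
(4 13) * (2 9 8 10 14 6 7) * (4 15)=(2 9 8 10 14 6 7)(4 13 15)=[0, 1, 9, 3, 13, 5, 7, 2, 10, 8, 14, 11, 12, 15, 6, 4]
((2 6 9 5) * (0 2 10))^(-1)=(0 10 5 9 6 2)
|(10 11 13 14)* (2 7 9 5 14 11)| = |(2 7 9 5 14 10)(11 13)| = 6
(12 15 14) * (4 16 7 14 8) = (4 16 7 14 12 15 8) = [0, 1, 2, 3, 16, 5, 6, 14, 4, 9, 10, 11, 15, 13, 12, 8, 7]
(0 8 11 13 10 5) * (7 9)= [8, 1, 2, 3, 4, 0, 6, 9, 11, 7, 5, 13, 12, 10]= (0 8 11 13 10 5)(7 9)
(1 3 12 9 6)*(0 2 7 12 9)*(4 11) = [2, 3, 7, 9, 11, 5, 1, 12, 8, 6, 10, 4, 0] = (0 2 7 12)(1 3 9 6)(4 11)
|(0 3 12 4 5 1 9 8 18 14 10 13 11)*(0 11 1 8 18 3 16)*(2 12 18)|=|(0 16)(1 9 2 12 4 5 8 3 18 14 10 13)|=12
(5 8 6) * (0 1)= (0 1)(5 8 6)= [1, 0, 2, 3, 4, 8, 5, 7, 6]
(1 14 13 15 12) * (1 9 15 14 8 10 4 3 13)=(1 8 10 4 3 13 14)(9 15 12)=[0, 8, 2, 13, 3, 5, 6, 7, 10, 15, 4, 11, 9, 14, 1, 12]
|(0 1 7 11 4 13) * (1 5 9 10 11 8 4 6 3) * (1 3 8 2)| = 9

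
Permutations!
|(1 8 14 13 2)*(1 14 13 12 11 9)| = |(1 8 13 2 14 12 11 9)| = 8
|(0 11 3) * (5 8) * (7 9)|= 6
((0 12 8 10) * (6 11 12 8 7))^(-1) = ((0 8 10)(6 11 12 7))^(-1) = (0 10 8)(6 7 12 11)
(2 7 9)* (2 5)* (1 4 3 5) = (1 4 3 5 2 7 9) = [0, 4, 7, 5, 3, 2, 6, 9, 8, 1]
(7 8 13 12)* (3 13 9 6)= (3 13 12 7 8 9 6)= [0, 1, 2, 13, 4, 5, 3, 8, 9, 6, 10, 11, 7, 12]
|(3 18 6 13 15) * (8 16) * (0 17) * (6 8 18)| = 12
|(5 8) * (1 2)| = 2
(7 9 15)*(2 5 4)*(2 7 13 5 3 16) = (2 3 16)(4 7 9 15 13 5) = [0, 1, 3, 16, 7, 4, 6, 9, 8, 15, 10, 11, 12, 5, 14, 13, 2]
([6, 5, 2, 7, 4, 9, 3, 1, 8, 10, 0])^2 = [3, 9, 2, 1, 4, 10, 7, 5, 8, 0, 6]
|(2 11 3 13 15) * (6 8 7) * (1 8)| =|(1 8 7 6)(2 11 3 13 15)| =20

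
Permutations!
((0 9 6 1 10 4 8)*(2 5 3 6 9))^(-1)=(0 8 4 10 1 6 3 5 2)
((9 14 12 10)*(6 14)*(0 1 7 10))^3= ((0 1 7 10 9 6 14 12))^3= (0 10 14 1 9 12 7 6)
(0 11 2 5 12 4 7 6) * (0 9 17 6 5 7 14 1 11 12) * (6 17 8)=(17)(0 12 4 14 1 11 2 7 5)(6 9 8)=[12, 11, 7, 3, 14, 0, 9, 5, 6, 8, 10, 2, 4, 13, 1, 15, 16, 17]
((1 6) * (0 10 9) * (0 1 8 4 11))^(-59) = ((0 10 9 1 6 8 4 11))^(-59) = (0 8 9 11 6 10 4 1)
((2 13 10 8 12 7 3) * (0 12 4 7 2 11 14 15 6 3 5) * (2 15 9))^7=((0 12 15 6 3 11 14 9 2 13 10 8 4 7 5))^7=(0 9 5 14 7 11 4 3 8 6 10 15 13 12 2)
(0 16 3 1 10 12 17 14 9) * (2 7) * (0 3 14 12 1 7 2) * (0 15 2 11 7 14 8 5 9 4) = (0 16 8 5 9 3 14 4)(1 10)(2 11 7 15)(12 17) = [16, 10, 11, 14, 0, 9, 6, 15, 5, 3, 1, 7, 17, 13, 4, 2, 8, 12]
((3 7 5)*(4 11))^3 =((3 7 5)(4 11))^3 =(4 11)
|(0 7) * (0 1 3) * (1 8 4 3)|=5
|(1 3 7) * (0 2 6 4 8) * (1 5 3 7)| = |(0 2 6 4 8)(1 7 5 3)| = 20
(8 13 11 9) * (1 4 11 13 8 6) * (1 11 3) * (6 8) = [0, 4, 2, 1, 3, 5, 11, 7, 6, 8, 10, 9, 12, 13] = (13)(1 4 3)(6 11 9 8)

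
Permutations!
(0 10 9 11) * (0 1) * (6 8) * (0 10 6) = (0 6 8)(1 10 9 11) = [6, 10, 2, 3, 4, 5, 8, 7, 0, 11, 9, 1]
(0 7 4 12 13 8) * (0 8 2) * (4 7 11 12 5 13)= (0 11 12 4 5 13 2)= [11, 1, 0, 3, 5, 13, 6, 7, 8, 9, 10, 12, 4, 2]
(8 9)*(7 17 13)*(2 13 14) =(2 13 7 17 14)(8 9) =[0, 1, 13, 3, 4, 5, 6, 17, 9, 8, 10, 11, 12, 7, 2, 15, 16, 14]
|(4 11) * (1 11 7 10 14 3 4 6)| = 15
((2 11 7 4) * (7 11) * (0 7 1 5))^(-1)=(11)(0 5 1 2 4 7)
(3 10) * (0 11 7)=[11, 1, 2, 10, 4, 5, 6, 0, 8, 9, 3, 7]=(0 11 7)(3 10)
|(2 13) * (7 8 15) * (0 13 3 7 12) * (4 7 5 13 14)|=28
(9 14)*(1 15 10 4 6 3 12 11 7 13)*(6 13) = (1 15 10 4 13)(3 12 11 7 6)(9 14) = [0, 15, 2, 12, 13, 5, 3, 6, 8, 14, 4, 7, 11, 1, 9, 10]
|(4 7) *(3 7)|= 3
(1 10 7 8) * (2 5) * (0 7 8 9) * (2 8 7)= (0 2 5 8 1 10 7 9)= [2, 10, 5, 3, 4, 8, 6, 9, 1, 0, 7]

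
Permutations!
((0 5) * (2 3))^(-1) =((0 5)(2 3))^(-1) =(0 5)(2 3)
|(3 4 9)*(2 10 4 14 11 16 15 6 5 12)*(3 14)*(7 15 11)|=10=|(2 10 4 9 14 7 15 6 5 12)(11 16)|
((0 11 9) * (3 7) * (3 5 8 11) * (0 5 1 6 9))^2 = (0 7 6 5 11 3 1 9 8)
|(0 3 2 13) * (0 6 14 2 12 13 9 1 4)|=10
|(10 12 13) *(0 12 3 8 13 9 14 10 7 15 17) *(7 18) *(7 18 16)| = 12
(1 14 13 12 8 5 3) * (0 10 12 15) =(0 10 12 8 5 3 1 14 13 15) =[10, 14, 2, 1, 4, 3, 6, 7, 5, 9, 12, 11, 8, 15, 13, 0]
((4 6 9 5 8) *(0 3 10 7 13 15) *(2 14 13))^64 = ((0 3 10 7 2 14 13 15)(4 6 9 5 8))^64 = (15)(4 8 5 9 6)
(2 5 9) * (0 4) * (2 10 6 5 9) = (0 4)(2 9 10 6 5) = [4, 1, 9, 3, 0, 2, 5, 7, 8, 10, 6]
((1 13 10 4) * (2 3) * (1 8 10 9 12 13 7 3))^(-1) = (1 2 3 7)(4 10 8)(9 13 12) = ((1 7 3 2)(4 8 10)(9 12 13))^(-1)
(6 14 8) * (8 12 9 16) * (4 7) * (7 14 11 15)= [0, 1, 2, 3, 14, 5, 11, 4, 6, 16, 10, 15, 9, 13, 12, 7, 8]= (4 14 12 9 16 8 6 11 15 7)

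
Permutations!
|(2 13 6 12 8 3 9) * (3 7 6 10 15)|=|(2 13 10 15 3 9)(6 12 8 7)|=12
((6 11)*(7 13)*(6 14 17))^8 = ((6 11 14 17)(7 13))^8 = (17)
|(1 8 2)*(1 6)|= 4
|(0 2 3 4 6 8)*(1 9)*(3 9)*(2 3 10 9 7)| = |(0 3 4 6 8)(1 10 9)(2 7)| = 30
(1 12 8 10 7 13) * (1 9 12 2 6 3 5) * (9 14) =[0, 2, 6, 5, 4, 1, 3, 13, 10, 12, 7, 11, 8, 14, 9] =(1 2 6 3 5)(7 13 14 9 12 8 10)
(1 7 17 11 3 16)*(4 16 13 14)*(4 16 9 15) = (1 7 17 11 3 13 14 16)(4 9 15) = [0, 7, 2, 13, 9, 5, 6, 17, 8, 15, 10, 3, 12, 14, 16, 4, 1, 11]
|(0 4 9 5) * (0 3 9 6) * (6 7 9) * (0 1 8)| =|(0 4 7 9 5 3 6 1 8)| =9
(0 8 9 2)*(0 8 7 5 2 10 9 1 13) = [7, 13, 8, 3, 4, 2, 6, 5, 1, 10, 9, 11, 12, 0] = (0 7 5 2 8 1 13)(9 10)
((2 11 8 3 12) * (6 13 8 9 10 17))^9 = (2 12 3 8 13 6 17 10 9 11)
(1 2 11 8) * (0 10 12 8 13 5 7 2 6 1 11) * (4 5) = [10, 6, 0, 3, 5, 7, 1, 2, 11, 9, 12, 13, 8, 4] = (0 10 12 8 11 13 4 5 7 2)(1 6)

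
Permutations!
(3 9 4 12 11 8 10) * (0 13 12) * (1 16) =[13, 16, 2, 9, 0, 5, 6, 7, 10, 4, 3, 8, 11, 12, 14, 15, 1] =(0 13 12 11 8 10 3 9 4)(1 16)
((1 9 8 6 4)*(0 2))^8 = (1 6 9 4 8)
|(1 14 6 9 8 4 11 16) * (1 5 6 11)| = |(1 14 11 16 5 6 9 8 4)| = 9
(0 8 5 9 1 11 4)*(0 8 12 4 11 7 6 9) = (0 12 4 8 5)(1 7 6 9) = [12, 7, 2, 3, 8, 0, 9, 6, 5, 1, 10, 11, 4]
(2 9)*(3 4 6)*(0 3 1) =[3, 0, 9, 4, 6, 5, 1, 7, 8, 2] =(0 3 4 6 1)(2 9)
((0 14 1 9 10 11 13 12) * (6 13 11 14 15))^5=(15)(1 9 10 14)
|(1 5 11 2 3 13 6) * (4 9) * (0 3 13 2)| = 8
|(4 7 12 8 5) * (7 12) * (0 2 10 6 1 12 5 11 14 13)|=|(0 2 10 6 1 12 8 11 14 13)(4 5)|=10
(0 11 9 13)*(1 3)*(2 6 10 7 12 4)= (0 11 9 13)(1 3)(2 6 10 7 12 4)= [11, 3, 6, 1, 2, 5, 10, 12, 8, 13, 7, 9, 4, 0]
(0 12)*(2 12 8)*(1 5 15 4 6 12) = (0 8 2 1 5 15 4 6 12) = [8, 5, 1, 3, 6, 15, 12, 7, 2, 9, 10, 11, 0, 13, 14, 4]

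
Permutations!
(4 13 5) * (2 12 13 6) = (2 12 13 5 4 6) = [0, 1, 12, 3, 6, 4, 2, 7, 8, 9, 10, 11, 13, 5]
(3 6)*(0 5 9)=(0 5 9)(3 6)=[5, 1, 2, 6, 4, 9, 3, 7, 8, 0]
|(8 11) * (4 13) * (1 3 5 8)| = |(1 3 5 8 11)(4 13)| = 10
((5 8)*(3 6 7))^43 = (3 6 7)(5 8)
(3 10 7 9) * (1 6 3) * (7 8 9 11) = (1 6 3 10 8 9)(7 11) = [0, 6, 2, 10, 4, 5, 3, 11, 9, 1, 8, 7]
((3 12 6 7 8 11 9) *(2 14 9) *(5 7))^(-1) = ((2 14 9 3 12 6 5 7 8 11))^(-1) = (2 11 8 7 5 6 12 3 9 14)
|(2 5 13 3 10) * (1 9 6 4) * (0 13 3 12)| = |(0 13 12)(1 9 6 4)(2 5 3 10)| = 12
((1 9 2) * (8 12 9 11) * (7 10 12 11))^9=((1 7 10 12 9 2)(8 11))^9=(1 12)(2 10)(7 9)(8 11)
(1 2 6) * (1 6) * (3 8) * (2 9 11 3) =(1 9 11 3 8 2) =[0, 9, 1, 8, 4, 5, 6, 7, 2, 11, 10, 3]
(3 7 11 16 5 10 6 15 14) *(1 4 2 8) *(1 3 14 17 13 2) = [0, 4, 8, 7, 1, 10, 15, 11, 3, 9, 6, 16, 12, 2, 14, 17, 5, 13] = (1 4)(2 8 3 7 11 16 5 10 6 15 17 13)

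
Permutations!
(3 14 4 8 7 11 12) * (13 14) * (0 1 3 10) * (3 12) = (0 1 12 10)(3 13 14 4 8 7 11) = [1, 12, 2, 13, 8, 5, 6, 11, 7, 9, 0, 3, 10, 14, 4]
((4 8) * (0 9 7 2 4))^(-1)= ((0 9 7 2 4 8))^(-1)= (0 8 4 2 7 9)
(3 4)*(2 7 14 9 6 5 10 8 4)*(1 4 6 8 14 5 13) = [0, 4, 7, 2, 3, 10, 13, 5, 6, 8, 14, 11, 12, 1, 9] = (1 4 3 2 7 5 10 14 9 8 6 13)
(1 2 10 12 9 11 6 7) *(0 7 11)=(0 7 1 2 10 12 9)(6 11)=[7, 2, 10, 3, 4, 5, 11, 1, 8, 0, 12, 6, 9]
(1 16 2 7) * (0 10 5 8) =[10, 16, 7, 3, 4, 8, 6, 1, 0, 9, 5, 11, 12, 13, 14, 15, 2] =(0 10 5 8)(1 16 2 7)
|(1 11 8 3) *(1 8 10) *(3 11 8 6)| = |(1 8 11 10)(3 6)| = 4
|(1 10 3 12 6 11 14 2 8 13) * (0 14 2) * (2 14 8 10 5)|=|(0 8 13 1 5 2 10 3 12 6 11 14)|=12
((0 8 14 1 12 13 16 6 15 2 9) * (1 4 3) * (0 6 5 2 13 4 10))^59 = ((0 8 14 10)(1 12 4 3)(2 9 6 15 13 16 5))^59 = (0 10 14 8)(1 3 4 12)(2 15 5 6 16 9 13)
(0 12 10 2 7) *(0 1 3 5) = (0 12 10 2 7 1 3 5) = [12, 3, 7, 5, 4, 0, 6, 1, 8, 9, 2, 11, 10]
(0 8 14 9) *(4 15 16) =(0 8 14 9)(4 15 16) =[8, 1, 2, 3, 15, 5, 6, 7, 14, 0, 10, 11, 12, 13, 9, 16, 4]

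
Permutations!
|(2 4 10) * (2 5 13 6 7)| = 7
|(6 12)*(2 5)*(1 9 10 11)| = 4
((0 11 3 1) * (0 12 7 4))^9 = (0 3 12 4 11 1 7)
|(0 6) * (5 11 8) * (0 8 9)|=|(0 6 8 5 11 9)|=6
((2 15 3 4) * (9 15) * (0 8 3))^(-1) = (0 15 9 2 4 3 8)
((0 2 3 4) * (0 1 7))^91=(0 2 3 4 1 7)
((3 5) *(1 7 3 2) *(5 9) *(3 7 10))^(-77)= (1 10 3 9 5 2)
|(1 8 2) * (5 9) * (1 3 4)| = 10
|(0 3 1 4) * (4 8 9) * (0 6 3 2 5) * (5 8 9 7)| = 5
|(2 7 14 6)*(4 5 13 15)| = 4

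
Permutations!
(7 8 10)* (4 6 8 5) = (4 6 8 10 7 5) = [0, 1, 2, 3, 6, 4, 8, 5, 10, 9, 7]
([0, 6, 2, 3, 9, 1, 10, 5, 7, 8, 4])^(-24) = (10)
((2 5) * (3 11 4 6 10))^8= (3 6 11 10 4)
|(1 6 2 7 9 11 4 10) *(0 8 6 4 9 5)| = |(0 8 6 2 7 5)(1 4 10)(9 11)| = 6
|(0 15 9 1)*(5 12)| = |(0 15 9 1)(5 12)| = 4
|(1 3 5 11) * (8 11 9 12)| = 7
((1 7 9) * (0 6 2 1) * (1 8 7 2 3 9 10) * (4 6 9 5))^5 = ((0 9)(1 2 8 7 10)(3 5 4 6))^5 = (10)(0 9)(3 5 4 6)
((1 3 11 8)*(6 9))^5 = (1 3 11 8)(6 9)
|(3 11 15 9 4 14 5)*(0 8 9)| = 9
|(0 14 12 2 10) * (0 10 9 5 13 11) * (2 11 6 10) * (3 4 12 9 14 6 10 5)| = |(0 6 5 13 10 2 14 9 3 4 12 11)| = 12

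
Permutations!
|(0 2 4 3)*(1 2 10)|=6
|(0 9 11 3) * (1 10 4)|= |(0 9 11 3)(1 10 4)|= 12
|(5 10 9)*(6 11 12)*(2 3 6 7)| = 6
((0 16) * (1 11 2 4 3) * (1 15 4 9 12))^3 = ((0 16)(1 11 2 9 12)(3 15 4))^3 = (0 16)(1 9 11 12 2)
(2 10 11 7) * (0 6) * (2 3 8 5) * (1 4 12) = (0 6)(1 4 12)(2 10 11 7 3 8 5) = [6, 4, 10, 8, 12, 2, 0, 3, 5, 9, 11, 7, 1]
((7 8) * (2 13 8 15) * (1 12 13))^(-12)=(1 13 7 2 12 8 15)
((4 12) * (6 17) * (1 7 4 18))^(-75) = ((1 7 4 12 18)(6 17))^(-75) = (18)(6 17)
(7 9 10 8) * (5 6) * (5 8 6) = (6 8 7 9 10) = [0, 1, 2, 3, 4, 5, 8, 9, 7, 10, 6]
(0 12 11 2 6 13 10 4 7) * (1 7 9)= (0 12 11 2 6 13 10 4 9 1 7)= [12, 7, 6, 3, 9, 5, 13, 0, 8, 1, 4, 2, 11, 10]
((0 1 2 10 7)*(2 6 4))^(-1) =(0 7 10 2 4 6 1)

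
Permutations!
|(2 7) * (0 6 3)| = 6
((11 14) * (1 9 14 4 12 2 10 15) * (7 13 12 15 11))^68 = (1 14 13 2 11 15 9 7 12 10 4)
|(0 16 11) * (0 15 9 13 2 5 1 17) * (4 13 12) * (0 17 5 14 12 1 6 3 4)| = 14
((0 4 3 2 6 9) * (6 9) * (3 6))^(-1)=((0 4 6 3 2 9))^(-1)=(0 9 2 3 6 4)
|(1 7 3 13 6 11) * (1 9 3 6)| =|(1 7 6 11 9 3 13)| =7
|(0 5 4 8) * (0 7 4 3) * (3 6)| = |(0 5 6 3)(4 8 7)| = 12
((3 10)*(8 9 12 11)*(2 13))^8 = ((2 13)(3 10)(8 9 12 11))^8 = (13)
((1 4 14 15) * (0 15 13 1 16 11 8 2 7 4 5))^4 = ((0 15 16 11 8 2 7 4 14 13 1 5))^4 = (0 8 14)(1 16 7)(2 13 15)(4 5 11)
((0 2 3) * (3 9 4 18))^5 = (0 3 18 4 9 2)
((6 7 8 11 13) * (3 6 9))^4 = (3 11 6 13 7 9 8)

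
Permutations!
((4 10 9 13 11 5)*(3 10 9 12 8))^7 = (3 8 12 10)(4 13 5 9 11)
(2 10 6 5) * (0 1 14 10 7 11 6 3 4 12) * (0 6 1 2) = (0 2 7 11 1 14 10 3 4 12 6 5) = [2, 14, 7, 4, 12, 0, 5, 11, 8, 9, 3, 1, 6, 13, 10]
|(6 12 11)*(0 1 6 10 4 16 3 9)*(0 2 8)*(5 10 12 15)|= |(0 1 6 15 5 10 4 16 3 9 2 8)(11 12)|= 12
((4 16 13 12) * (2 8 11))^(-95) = (2 8 11)(4 16 13 12)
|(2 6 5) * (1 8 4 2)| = 6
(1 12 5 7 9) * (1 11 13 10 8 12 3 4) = (1 3 4)(5 7 9 11 13 10 8 12) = [0, 3, 2, 4, 1, 7, 6, 9, 12, 11, 8, 13, 5, 10]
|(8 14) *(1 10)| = |(1 10)(8 14)| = 2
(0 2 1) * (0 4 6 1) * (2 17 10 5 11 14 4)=(0 17 10 5 11 14 4 6 1 2)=[17, 2, 0, 3, 6, 11, 1, 7, 8, 9, 5, 14, 12, 13, 4, 15, 16, 10]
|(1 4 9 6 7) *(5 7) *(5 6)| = 5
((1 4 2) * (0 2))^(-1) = (0 4 1 2) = ((0 2 1 4))^(-1)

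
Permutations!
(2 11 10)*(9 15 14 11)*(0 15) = (0 15 14 11 10 2 9) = [15, 1, 9, 3, 4, 5, 6, 7, 8, 0, 2, 10, 12, 13, 11, 14]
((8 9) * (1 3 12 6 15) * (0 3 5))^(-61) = ((0 3 12 6 15 1 5)(8 9))^(-61) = (0 12 15 5 3 6 1)(8 9)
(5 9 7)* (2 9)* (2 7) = [0, 1, 9, 3, 4, 7, 6, 5, 8, 2] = (2 9)(5 7)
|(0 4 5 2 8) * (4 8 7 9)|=|(0 8)(2 7 9 4 5)|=10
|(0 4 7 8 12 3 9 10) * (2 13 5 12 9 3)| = |(0 4 7 8 9 10)(2 13 5 12)| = 12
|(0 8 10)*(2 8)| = 4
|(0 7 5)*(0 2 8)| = |(0 7 5 2 8)| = 5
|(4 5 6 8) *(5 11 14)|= |(4 11 14 5 6 8)|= 6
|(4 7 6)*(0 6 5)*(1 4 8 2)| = 8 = |(0 6 8 2 1 4 7 5)|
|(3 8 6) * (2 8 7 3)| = |(2 8 6)(3 7)| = 6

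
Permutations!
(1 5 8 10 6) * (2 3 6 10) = (10)(1 5 8 2 3 6) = [0, 5, 3, 6, 4, 8, 1, 7, 2, 9, 10]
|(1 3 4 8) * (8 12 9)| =|(1 3 4 12 9 8)| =6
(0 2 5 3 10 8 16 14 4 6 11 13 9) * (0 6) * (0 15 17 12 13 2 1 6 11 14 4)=[1, 6, 5, 10, 15, 3, 14, 7, 16, 11, 8, 2, 13, 9, 0, 17, 4, 12]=(0 1 6 14)(2 5 3 10 8 16 4 15 17 12 13 9 11)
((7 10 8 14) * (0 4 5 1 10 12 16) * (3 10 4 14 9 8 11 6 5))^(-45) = (16)(1 11 4 6 3 5 10)(8 9)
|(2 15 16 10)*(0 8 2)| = 6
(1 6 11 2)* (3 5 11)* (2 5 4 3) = (1 6 2)(3 4)(5 11) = [0, 6, 1, 4, 3, 11, 2, 7, 8, 9, 10, 5]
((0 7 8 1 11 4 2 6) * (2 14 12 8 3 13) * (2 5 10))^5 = ((0 7 3 13 5 10 2 6)(1 11 4 14 12 8))^5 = (0 10 3 6 5 7 2 13)(1 8 12 14 4 11)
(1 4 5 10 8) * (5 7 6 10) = (1 4 7 6 10 8) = [0, 4, 2, 3, 7, 5, 10, 6, 1, 9, 8]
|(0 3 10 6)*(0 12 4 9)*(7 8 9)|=|(0 3 10 6 12 4 7 8 9)|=9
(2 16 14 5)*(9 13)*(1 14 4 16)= [0, 14, 1, 3, 16, 2, 6, 7, 8, 13, 10, 11, 12, 9, 5, 15, 4]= (1 14 5 2)(4 16)(9 13)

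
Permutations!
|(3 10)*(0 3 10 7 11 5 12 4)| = 7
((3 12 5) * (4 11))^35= ((3 12 5)(4 11))^35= (3 5 12)(4 11)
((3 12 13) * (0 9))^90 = ((0 9)(3 12 13))^90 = (13)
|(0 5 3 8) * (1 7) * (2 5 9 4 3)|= 10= |(0 9 4 3 8)(1 7)(2 5)|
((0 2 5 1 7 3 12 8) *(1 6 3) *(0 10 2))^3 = (1 7)(2 3 10 6 8 5 12)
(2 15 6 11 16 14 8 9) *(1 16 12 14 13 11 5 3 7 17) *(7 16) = [0, 7, 15, 16, 4, 3, 5, 17, 9, 2, 10, 12, 14, 11, 8, 6, 13, 1] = (1 7 17)(2 15 6 5 3 16 13 11 12 14 8 9)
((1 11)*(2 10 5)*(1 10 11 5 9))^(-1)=(1 9 10 11 2 5)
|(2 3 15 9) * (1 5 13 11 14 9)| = 9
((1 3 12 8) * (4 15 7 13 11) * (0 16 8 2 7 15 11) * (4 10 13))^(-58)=((0 16 8 1 3 12 2 7 4 11 10 13))^(-58)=(0 8 3 2 4 10)(1 12 7 11 13 16)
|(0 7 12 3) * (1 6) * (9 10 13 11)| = |(0 7 12 3)(1 6)(9 10 13 11)| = 4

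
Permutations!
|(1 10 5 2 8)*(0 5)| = 6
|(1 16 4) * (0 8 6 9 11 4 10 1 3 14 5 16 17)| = |(0 8 6 9 11 4 3 14 5 16 10 1 17)| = 13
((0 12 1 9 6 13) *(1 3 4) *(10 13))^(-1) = (0 13 10 6 9 1 4 3 12)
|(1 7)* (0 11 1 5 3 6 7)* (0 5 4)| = 8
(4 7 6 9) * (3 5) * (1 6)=(1 6 9 4 7)(3 5)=[0, 6, 2, 5, 7, 3, 9, 1, 8, 4]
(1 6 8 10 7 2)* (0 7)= (0 7 2 1 6 8 10)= [7, 6, 1, 3, 4, 5, 8, 2, 10, 9, 0]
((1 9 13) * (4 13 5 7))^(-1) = (1 13 4 7 5 9)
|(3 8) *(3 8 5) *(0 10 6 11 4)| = 10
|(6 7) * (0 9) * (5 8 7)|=4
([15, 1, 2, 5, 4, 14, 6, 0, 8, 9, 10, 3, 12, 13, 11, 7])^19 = [15, 1, 2, 11, 4, 3, 6, 0, 8, 9, 10, 14, 12, 13, 5, 7]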